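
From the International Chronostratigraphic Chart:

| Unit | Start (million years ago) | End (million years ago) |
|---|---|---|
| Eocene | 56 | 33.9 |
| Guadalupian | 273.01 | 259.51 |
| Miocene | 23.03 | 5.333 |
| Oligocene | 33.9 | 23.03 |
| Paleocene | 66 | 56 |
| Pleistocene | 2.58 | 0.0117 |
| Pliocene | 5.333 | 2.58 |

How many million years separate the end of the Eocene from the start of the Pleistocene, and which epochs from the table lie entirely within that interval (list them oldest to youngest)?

End of Eocene = 33.9 Ma; start of Pleistocene = 2.58 Ma.
Gap = 33.9 − 2.58 = 31.32 Myr.
Epochs wholly inside 33.9–2.58 Ma: Oligocene (33.9–23.03), Miocene (23.03–5.333), Pliocene (5.333–2.58).

31.32 million years; Oligocene, Miocene, Pliocene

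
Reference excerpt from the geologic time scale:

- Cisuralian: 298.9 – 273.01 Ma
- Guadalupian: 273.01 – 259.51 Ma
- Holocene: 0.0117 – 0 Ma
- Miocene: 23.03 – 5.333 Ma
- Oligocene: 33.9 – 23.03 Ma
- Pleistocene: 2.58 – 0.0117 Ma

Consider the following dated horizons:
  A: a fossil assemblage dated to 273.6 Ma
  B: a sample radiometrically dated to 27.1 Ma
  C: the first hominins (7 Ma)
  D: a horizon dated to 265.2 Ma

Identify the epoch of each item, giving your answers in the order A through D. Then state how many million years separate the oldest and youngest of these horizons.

A — Cisuralian; B — Oligocene; C — Miocene; D — Guadalupian; span 266.6 million years

Match each age against the start–end ranges in the excerpt: A = 273.6 Ma → Cisuralian (298.9–273.01); B = 27.1 Ma → Oligocene (33.9–23.03); C = 7 Ma → Miocene (23.03–5.333); D = 265.2 Ma → Guadalupian (273.01–259.51).
The largest age is 273.6 Ma and the smallest is 7 Ma; their difference is 266.6 Myr.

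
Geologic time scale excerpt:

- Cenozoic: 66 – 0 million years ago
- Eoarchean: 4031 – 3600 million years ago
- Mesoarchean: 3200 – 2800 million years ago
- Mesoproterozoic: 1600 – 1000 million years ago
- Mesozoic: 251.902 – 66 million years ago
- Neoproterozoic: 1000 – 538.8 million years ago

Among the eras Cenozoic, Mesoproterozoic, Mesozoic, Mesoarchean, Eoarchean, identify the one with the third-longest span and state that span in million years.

Mesoarchean, 400 million years

Start − end for each: Cenozoic 66 − 0 = 66; Mesoproterozoic 1600 − 1000 = 600; Mesozoic 251.902 − 66 = 185.902; Mesoarchean 3200 − 2800 = 400; Eoarchean 4031 − 3600 = 431.
Ranking these from longest: Mesoproterozoic > Eoarchean > Mesoarchean > Mesozoic > Cenozoic.
Position 3 in that ranking is Mesoarchean, which lasted 400 Myr.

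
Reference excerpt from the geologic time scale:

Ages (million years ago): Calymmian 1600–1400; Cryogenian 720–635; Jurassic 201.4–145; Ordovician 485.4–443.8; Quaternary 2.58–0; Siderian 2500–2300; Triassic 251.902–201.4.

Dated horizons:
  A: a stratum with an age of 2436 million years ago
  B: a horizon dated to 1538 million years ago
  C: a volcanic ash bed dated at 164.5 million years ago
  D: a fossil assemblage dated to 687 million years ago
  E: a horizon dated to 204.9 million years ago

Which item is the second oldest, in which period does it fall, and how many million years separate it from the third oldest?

Sorted oldest-first by Ma: A (2436), B (1538), D (687), E (204.9), C (164.5).
The second oldest is B at 1538 Ma, which lies in 1600–1400 Ma: the Calymmian.
The third oldest is D at 687 Ma; separation = |1538 − 687| = 851 Myr.

B, in the Calymmian; 851 million years to D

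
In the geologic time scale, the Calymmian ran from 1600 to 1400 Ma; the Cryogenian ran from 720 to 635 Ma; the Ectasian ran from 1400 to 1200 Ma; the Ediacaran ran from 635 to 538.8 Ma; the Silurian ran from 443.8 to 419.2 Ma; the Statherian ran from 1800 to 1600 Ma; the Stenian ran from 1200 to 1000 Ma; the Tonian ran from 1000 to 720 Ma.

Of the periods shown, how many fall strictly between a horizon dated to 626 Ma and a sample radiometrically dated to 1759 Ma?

The older date is 1759 Ma and the younger is 626 Ma.
Periods with start < 1759 and end > 626 Ma: Calymmian (1600–1400), Ectasian (1400–1200), Stenian (1200–1000), Tonian (1000–720), Cryogenian (720–635).
That is 5 complete periods.

5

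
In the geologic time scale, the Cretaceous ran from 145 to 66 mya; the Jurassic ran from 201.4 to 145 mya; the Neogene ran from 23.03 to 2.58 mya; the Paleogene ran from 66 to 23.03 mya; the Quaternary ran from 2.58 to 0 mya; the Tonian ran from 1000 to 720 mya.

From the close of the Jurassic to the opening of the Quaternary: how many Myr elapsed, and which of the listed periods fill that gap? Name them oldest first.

The Jurassic closes at 145 Ma and the Quaternary opens at 2.58 Ma, so the interval is 145 − 2.58 = 142.42 Myr.
A period fits inside if it starts at or after 145 Ma and ends at or before 2.58 Ma; oldest first that gives Cretaceous, Paleogene, Neogene.

142.42 million years; Cretaceous, Paleogene, Neogene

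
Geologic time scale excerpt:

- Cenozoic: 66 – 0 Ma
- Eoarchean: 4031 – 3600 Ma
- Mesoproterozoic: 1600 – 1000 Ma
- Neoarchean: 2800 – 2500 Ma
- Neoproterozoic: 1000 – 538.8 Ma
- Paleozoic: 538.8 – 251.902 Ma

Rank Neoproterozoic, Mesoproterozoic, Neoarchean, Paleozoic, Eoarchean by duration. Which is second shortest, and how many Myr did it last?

Start − end for each: Neoproterozoic 1000 − 538.8 = 461.2; Mesoproterozoic 1600 − 1000 = 600; Neoarchean 2800 − 2500 = 300; Paleozoic 538.8 − 251.902 = 286.898; Eoarchean 4031 − 3600 = 431.
Ranking these from shortest: Paleozoic < Neoarchean < Eoarchean < Neoproterozoic < Mesoproterozoic.
Position 2 in that ranking is Neoarchean, which lasted 300 Myr.

Neoarchean, 300 million years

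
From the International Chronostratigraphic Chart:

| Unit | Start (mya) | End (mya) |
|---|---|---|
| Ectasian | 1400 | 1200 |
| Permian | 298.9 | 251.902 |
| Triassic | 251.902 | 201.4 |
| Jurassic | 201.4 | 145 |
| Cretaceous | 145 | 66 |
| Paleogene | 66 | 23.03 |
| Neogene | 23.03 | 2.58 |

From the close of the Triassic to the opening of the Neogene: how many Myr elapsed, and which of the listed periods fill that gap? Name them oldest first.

178.37 million years; Jurassic, Cretaceous, Paleogene

The Triassic closes at 201.4 Ma and the Neogene opens at 23.03 Ma, so the interval is 201.4 − 23.03 = 178.37 Myr.
A period fits inside if it starts at or after 201.4 Ma and ends at or before 23.03 Ma; oldest first that gives Jurassic, Cretaceous, Paleogene.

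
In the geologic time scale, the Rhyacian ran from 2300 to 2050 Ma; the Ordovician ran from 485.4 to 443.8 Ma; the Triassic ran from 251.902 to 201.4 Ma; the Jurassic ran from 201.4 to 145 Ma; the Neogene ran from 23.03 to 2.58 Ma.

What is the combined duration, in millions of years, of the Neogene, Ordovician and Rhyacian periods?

Duration is start − end for each: (23.03 − 2.58) + (485.4 − 443.8) + (2300 − 2050).
That is 20.45 + 41.6 + 250, which totals 312.05 million years.

312.05 million years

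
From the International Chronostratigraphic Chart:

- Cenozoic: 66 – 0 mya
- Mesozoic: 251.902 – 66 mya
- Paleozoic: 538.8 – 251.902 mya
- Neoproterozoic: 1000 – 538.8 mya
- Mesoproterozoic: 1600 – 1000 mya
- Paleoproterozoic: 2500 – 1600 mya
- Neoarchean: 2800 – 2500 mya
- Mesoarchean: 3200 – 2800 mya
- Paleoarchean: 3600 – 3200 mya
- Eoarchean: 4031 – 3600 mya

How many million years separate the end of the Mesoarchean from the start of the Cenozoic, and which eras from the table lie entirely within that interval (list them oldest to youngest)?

The Mesoarchean closes at 2800 Ma and the Cenozoic opens at 66 Ma, so the interval is 2800 − 66 = 2734 Myr.
An era fits inside if it starts at or after 2800 Ma and ends at or before 66 Ma; oldest first that gives Neoarchean, Paleoproterozoic, Mesoproterozoic, Neoproterozoic, Paleozoic, Mesozoic.

2734 million years; Neoarchean, Paleoproterozoic, Mesoproterozoic, Neoproterozoic, Paleozoic, Mesozoic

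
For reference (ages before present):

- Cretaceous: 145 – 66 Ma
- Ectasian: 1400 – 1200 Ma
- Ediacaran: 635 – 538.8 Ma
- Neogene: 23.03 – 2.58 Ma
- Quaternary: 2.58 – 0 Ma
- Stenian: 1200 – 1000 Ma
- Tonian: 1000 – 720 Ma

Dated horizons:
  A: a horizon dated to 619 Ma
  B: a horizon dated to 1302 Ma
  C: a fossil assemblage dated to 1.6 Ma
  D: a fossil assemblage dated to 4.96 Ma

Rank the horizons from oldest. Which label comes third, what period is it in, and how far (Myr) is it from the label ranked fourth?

Larger Ma means older, so oldest first: B 1302 > A 619 > D 4.96 > C 1.6.
Counting 3 along gives D (4.96 Ma); the excerpt puts that inside the Neogene, 23.03–2.58 Ma.
Next in line is C (1.6 Ma), and 4.96 − 1.6 = 3.36 Myr.

D, in the Neogene; 3.36 million years to C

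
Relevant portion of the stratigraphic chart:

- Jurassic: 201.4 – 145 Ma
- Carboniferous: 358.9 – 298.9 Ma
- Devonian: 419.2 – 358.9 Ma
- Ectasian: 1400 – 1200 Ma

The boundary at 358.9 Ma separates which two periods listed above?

The Devonian ends at 358.9 Ma and the Carboniferous begins at 358.9 Ma, so they share that boundary.

Devonian and Carboniferous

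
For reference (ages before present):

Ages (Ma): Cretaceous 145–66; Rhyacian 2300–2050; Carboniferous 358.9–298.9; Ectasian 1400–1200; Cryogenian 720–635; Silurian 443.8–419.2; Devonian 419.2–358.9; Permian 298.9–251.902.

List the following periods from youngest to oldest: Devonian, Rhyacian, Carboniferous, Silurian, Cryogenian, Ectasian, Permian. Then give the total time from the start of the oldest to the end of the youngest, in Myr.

From the excerpt: Devonian 419.2–358.9; Rhyacian 2300–2050; Carboniferous 358.9–298.9; Silurian 443.8–419.2; Cryogenian 720–635; Ectasian 1400–1200; Permian 298.9–251.902 (Ma).
Larger Ma is earlier, so the oldest is Rhyacian and the youngest is Permian; youngest to oldest: Permian, Carboniferous, Devonian, Silurian, Cryogenian, Ectasian, Rhyacian.
Oldest start 2300 minus youngest end 251.902 gives 2048.098 Myr overall.

Permian → Carboniferous → Devonian → Silurian → Cryogenian → Ectasian → Rhyacian; total span 2048.098 Myr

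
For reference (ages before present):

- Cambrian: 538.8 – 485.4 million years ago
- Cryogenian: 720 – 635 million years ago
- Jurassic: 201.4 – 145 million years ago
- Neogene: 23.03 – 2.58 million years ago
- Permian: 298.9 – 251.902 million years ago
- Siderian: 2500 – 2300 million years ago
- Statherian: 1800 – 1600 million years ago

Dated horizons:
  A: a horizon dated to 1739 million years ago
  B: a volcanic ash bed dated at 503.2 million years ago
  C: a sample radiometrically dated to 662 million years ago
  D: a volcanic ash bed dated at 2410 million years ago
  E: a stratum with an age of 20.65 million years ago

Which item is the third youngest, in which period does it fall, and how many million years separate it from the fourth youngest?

C, in the Cryogenian; 1077 million years to A

Smaller Ma means younger, so youngest first: E 20.65 < B 503.2 < C 662 < A 1739 < D 2410.
Counting 3 along gives C (662 Ma); the excerpt puts that inside the Cryogenian, 720–635 Ma.
Next in line is A (1739 Ma), and 1739 − 662 = 1077 Myr.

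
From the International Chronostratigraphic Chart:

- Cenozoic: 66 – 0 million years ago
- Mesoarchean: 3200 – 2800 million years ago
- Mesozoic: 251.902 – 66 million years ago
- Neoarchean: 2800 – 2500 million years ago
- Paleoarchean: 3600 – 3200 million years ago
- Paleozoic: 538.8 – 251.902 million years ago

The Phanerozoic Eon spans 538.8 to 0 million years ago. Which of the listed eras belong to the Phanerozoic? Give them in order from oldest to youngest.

Eras with both bounds inside 538.8–0 Ma: Paleozoic (538.8–251.902), Mesozoic (251.902–66), Cenozoic (66–0).

Paleozoic, Mesozoic, Cenozoic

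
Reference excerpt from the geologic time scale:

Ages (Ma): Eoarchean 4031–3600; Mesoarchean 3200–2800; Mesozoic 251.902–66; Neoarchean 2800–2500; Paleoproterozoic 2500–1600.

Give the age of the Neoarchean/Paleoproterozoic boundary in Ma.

The Neoarchean ends and the Paleoproterozoic begins at 2500 Ma.

2500 Ma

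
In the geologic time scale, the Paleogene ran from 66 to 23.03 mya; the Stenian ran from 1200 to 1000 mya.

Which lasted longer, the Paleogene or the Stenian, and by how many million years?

Paleogene: 66 − 23.03 = 42.97 Myr.
Stenian: 1200 − 1000 = 200 Myr.
Difference: 200 − 42.97 = 157.03 Myr, so the Stenian was longer.

Stenian, by 157.03 million years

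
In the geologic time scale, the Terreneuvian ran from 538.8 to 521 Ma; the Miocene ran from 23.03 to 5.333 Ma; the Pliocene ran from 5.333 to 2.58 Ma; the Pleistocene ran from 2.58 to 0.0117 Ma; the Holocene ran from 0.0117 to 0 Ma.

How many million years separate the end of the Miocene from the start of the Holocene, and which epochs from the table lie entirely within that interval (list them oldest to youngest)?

End of Miocene = 5.333 Ma; start of Holocene = 0.0117 Ma.
Gap = 5.333 − 0.0117 = 5.3213 Myr.
Epochs wholly inside 5.333–0.0117 Ma: Pliocene (5.333–2.58), Pleistocene (2.58–0.0117).

5.3213 million years; Pliocene, Pleistocene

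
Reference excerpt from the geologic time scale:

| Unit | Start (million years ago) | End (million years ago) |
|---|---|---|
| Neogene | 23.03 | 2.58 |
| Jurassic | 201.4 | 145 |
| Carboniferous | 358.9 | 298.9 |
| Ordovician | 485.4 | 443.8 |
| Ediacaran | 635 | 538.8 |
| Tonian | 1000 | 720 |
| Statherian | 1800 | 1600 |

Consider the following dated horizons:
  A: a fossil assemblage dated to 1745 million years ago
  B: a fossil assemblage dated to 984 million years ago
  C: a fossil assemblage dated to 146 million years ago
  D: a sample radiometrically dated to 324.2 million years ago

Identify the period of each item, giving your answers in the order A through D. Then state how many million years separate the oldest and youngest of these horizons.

A — Statherian; B — Tonian; C — Jurassic; D — Carboniferous; span 1599 million years

Match each age against the start–end ranges in the excerpt: A = 1745 Ma → Statherian (1800–1600); B = 984 Ma → Tonian (1000–720); C = 146 Ma → Jurassic (201.4–145); D = 324.2 Ma → Carboniferous (358.9–298.9).
The largest age is 1745 Ma and the smallest is 146 Ma; their difference is 1599 Myr.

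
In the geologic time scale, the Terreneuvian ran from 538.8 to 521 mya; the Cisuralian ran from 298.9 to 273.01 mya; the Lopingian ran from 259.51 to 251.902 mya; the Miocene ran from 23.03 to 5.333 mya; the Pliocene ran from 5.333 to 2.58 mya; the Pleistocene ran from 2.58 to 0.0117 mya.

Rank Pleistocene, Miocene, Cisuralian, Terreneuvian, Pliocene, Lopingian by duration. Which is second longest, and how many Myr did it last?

Terreneuvian, 17.8 million years

Start − end for each: Pleistocene 2.58 − 0.0117 = 2.5683; Miocene 23.03 − 5.333 = 17.697; Cisuralian 298.9 − 273.01 = 25.89; Terreneuvian 538.8 − 521 = 17.8; Pliocene 5.333 − 2.58 = 2.753; Lopingian 259.51 − 251.902 = 7.608.
Ranking these from longest: Cisuralian > Terreneuvian > Miocene > Lopingian > Pliocene > Pleistocene.
Position 2 in that ranking is Terreneuvian, which lasted 17.8 Myr.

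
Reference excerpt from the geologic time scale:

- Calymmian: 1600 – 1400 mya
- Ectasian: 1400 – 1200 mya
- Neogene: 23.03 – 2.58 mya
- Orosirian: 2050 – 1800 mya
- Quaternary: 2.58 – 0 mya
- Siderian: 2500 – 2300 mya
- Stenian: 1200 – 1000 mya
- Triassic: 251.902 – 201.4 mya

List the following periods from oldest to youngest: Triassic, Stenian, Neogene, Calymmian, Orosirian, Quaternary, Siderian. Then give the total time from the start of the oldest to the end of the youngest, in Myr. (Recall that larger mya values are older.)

Siderian, Orosirian, Calymmian, Stenian, Triassic, Neogene, Quaternary; total span 2500 Myr

Start ages (Ma): Siderian 2500, Orosirian 2050, Calymmian 1600, Stenian 1200, Triassic 251.902, Neogene 23.03, Quaternary 2.58.
Ordered oldest to youngest: Siderian, Orosirian, Calymmian, Stenian, Triassic, Neogene, Quaternary.
Span = 2500 − 0 = 2500 Myr.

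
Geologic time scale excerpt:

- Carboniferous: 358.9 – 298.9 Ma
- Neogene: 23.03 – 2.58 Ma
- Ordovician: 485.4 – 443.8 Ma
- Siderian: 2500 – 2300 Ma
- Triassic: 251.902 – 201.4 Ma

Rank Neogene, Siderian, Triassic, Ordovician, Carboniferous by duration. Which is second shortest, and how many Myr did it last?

Durations: Neogene 20.45; Siderian 200; Triassic 50.502; Ordovician 41.6; Carboniferous 60 Myr.
Sorted shortest-first: Neogene (20.45), Ordovician (41.6), Triassic (50.502), Carboniferous (60), Siderian (200).
The second shortest is Ordovician at 41.6 Myr.

Ordovician, 41.6 million years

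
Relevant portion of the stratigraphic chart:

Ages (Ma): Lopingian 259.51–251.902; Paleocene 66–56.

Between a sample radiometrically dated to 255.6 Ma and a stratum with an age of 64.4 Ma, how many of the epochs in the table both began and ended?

0

The older date is 255.6 Ma and the younger is 64.4 Ma.
No epoch both begins after 255.6 Ma and ends before 64.4 Ma, so the count is 0.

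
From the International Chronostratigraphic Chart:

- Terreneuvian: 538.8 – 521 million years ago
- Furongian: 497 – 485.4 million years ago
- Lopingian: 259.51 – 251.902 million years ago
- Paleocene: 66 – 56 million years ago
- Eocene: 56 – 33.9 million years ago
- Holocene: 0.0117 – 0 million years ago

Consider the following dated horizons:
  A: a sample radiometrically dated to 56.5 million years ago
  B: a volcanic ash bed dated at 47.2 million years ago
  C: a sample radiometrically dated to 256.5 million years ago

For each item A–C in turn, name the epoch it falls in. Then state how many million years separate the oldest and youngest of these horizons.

Match each age against the start–end ranges in the excerpt: A = 56.5 Ma → Paleocene (66–56); B = 47.2 Ma → Eocene (56–33.9); C = 256.5 Ma → Lopingian (259.51–251.902).
The largest age is 256.5 Ma and the smallest is 47.2 Ma; their difference is 209.3 Myr.

A — Paleocene; B — Eocene; C — Lopingian; span 209.3 million years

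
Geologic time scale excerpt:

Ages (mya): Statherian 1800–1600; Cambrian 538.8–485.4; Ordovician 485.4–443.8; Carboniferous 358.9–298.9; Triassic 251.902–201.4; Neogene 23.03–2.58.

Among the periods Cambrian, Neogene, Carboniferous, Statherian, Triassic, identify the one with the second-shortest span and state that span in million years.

Triassic, 50.502 million years

Durations: Cambrian 53.4; Neogene 20.45; Carboniferous 60; Statherian 200; Triassic 50.502 Myr.
Sorted shortest-first: Neogene (20.45), Triassic (50.502), Cambrian (53.4), Carboniferous (60), Statherian (200).
The second shortest is Triassic at 50.502 Myr.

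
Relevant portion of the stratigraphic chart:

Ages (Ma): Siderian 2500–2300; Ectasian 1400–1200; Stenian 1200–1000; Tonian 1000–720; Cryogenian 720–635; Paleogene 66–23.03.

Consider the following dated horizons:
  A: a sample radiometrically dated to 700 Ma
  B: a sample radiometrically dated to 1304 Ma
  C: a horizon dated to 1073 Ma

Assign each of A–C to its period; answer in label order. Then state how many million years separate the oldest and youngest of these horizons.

A — Cryogenian; B — Ectasian; C — Stenian; span 604 million years

Match each age against the start–end ranges in the excerpt: A = 700 Ma → Cryogenian (720–635); B = 1304 Ma → Ectasian (1400–1200); C = 1073 Ma → Stenian (1200–1000).
The largest age is 1304 Ma and the smallest is 700 Ma; their difference is 604 Myr.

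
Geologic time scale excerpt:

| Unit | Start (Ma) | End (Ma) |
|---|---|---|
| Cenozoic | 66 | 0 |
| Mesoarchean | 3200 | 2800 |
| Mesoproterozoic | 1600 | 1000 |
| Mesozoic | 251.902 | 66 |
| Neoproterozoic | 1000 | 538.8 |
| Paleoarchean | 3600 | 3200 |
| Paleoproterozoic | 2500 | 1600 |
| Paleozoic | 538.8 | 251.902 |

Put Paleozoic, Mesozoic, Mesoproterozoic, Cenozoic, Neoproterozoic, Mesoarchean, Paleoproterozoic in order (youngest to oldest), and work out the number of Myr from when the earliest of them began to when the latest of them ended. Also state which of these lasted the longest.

Cenozoic → Mesozoic → Paleozoic → Neoproterozoic → Mesoproterozoic → Paleoproterozoic → Mesoarchean; total span 3200 Myr; longest is Paleoproterozoic

From the excerpt: Paleozoic 538.8–251.902; Mesozoic 251.902–66; Mesoproterozoic 1600–1000; Cenozoic 66–0; Neoproterozoic 1000–538.8; Mesoarchean 3200–2800; Paleoproterozoic 2500–1600 (Ma).
Larger Ma is earlier, so the oldest is Mesoarchean and the youngest is Cenozoic; youngest to oldest: Cenozoic, Mesozoic, Paleozoic, Neoproterozoic, Mesoproterozoic, Paleoproterozoic, Mesoarchean.
Oldest start 3200 minus youngest end 0 gives 3200 Myr overall.
Individual lengths (start − end): Neoproterozoic 461.2; Cenozoic 66; Mesoproterozoic 600; Paleoproterozoic 900; Paleozoic 286.898; Mesozoic 185.902; Mesoarchean 400. The largest is Paleoproterozoic at 900 Myr.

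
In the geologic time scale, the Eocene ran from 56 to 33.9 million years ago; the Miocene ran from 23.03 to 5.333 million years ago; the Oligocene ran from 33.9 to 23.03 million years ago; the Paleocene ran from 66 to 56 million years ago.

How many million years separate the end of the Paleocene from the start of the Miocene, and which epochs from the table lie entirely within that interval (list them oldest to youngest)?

32.97 million years; Eocene, Oligocene

The Paleocene closes at 56 Ma and the Miocene opens at 23.03 Ma, so the interval is 56 − 23.03 = 32.97 Myr.
An epoch fits inside if it starts at or after 56 Ma and ends at or before 23.03 Ma; oldest first that gives Eocene, Oligocene.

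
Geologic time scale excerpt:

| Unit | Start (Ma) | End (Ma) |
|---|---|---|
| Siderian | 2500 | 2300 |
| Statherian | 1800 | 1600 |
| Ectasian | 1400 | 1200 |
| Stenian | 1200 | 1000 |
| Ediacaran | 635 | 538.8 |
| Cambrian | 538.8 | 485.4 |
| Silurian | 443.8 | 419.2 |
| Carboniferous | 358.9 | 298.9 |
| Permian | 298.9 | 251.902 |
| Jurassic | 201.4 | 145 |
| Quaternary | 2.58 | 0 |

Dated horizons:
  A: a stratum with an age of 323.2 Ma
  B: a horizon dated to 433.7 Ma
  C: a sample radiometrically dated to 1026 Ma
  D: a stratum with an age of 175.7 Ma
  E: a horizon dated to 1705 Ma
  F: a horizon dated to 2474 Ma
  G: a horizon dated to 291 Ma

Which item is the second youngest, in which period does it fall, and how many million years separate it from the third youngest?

G, in the Permian; 32.2 million years to A

Smaller Ma means younger, so youngest first: D 175.7 < G 291 < A 323.2 < B 433.7 < C 1026 < E 1705 < F 2474.
Counting 2 along gives G (291 Ma); the excerpt puts that inside the Permian, 298.9–251.902 Ma.
Next in line is A (323.2 Ma), and 323.2 − 291 = 32.2 Myr.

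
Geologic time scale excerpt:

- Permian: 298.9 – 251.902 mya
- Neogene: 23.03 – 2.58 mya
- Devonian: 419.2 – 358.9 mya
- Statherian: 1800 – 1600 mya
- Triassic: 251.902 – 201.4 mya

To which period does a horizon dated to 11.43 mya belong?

Neogene

11.43 Ma lies between 23.03 and 2.58 Ma, so it falls in the Neogene.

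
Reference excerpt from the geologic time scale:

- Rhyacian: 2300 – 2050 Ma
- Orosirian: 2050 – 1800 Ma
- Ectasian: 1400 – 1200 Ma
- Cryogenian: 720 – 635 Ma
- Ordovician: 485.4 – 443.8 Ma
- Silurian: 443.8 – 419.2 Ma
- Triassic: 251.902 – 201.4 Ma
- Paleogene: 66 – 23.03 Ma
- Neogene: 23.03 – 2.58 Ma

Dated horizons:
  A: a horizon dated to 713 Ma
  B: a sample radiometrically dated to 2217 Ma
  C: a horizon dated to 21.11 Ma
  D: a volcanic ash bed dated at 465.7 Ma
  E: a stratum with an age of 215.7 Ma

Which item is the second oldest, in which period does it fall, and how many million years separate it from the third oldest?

Sorted oldest-first by Ma: B (2217), A (713), D (465.7), E (215.7), C (21.11).
The second oldest is A at 713 Ma, which lies in 720–635 Ma: the Cryogenian.
The third oldest is D at 465.7 Ma; separation = |713 − 465.7| = 247.3 Myr.

A, in the Cryogenian; 247.3 million years to D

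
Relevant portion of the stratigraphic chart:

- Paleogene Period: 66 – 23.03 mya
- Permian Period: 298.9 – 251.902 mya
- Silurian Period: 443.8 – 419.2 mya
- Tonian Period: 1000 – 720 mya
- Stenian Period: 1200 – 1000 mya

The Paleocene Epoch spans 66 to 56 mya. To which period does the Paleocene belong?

Paleogene

The Paleocene (66–56 Ma) lies entirely within 66–23.03 Ma, the Paleogene Period.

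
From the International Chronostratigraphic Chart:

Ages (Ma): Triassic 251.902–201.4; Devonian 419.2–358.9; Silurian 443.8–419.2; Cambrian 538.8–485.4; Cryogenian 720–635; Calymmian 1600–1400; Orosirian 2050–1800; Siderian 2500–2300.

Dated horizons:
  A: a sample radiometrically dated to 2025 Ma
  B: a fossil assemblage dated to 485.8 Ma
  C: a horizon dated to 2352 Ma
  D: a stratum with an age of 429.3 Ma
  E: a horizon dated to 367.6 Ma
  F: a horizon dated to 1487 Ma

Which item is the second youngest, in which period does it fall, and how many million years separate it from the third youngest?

Smaller Ma means younger, so youngest first: E 367.6 < D 429.3 < B 485.8 < F 1487 < A 2025 < C 2352.
Counting 2 along gives D (429.3 Ma); the excerpt puts that inside the Silurian, 443.8–419.2 Ma.
Next in line is B (485.8 Ma), and 485.8 − 429.3 = 56.5 Myr.

D, in the Silurian; 56.5 million years to B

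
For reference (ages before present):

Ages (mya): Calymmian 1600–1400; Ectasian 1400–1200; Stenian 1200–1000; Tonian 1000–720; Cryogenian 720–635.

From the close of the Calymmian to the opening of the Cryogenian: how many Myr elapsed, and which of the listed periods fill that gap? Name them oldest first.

End of Calymmian = 1400 Ma; start of Cryogenian = 720 Ma.
Gap = 1400 − 720 = 680 Myr.
Periods wholly inside 1400–720 Ma: Ectasian (1400–1200), Stenian (1200–1000), Tonian (1000–720).

680 million years; Ectasian, Stenian, Tonian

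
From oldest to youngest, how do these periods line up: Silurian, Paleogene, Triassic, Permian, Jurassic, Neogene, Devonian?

Era membership (oldest first within each) — Paleozoic: Silurian, Devonian, Permian; Mesozoic: Triassic, Jurassic; Cenozoic: Paleogene, Neogene. Paleozoic precedes Mesozoic, which precedes Cenozoic. Concatenating the groups in that era order gives oldest to youngest directly.

Silurian, Devonian, Permian, Triassic, Jurassic, Paleogene, Neogene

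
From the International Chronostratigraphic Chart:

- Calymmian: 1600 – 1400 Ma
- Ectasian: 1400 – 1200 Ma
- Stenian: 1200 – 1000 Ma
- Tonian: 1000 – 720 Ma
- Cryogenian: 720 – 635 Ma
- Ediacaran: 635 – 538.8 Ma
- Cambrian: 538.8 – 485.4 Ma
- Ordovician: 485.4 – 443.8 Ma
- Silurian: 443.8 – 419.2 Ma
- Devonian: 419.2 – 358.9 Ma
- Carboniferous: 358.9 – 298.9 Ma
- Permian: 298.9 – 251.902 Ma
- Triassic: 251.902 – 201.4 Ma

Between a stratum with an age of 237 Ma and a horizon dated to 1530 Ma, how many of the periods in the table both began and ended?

The older date is 1530 Ma and the younger is 237 Ma.
Periods with start < 1530 and end > 237 Ma: Ectasian (1400–1200), Stenian (1200–1000), Tonian (1000–720), Cryogenian (720–635), Ediacaran (635–538.8), Cambrian (538.8–485.4), Ordovician (485.4–443.8), Silurian (443.8–419.2), Devonian (419.2–358.9), Carboniferous (358.9–298.9), Permian (298.9–251.902).
That is 11 complete periods.

11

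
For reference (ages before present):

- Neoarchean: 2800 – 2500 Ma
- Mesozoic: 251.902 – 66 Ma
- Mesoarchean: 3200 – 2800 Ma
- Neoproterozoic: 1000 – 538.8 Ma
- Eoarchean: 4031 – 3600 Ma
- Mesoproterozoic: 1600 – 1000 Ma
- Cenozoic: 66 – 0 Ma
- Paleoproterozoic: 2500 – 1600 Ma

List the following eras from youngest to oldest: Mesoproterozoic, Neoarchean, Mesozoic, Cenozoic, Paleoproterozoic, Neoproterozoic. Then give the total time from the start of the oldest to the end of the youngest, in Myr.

Cenozoic → Mesozoic → Neoproterozoic → Mesoproterozoic → Paleoproterozoic → Neoarchean; total span 2800 Myr

From the excerpt: Mesoproterozoic 1600–1000; Neoarchean 2800–2500; Mesozoic 251.902–66; Cenozoic 66–0; Paleoproterozoic 2500–1600; Neoproterozoic 1000–538.8 (Ma).
Larger Ma is earlier, so the oldest is Neoarchean and the youngest is Cenozoic; youngest to oldest: Cenozoic, Mesozoic, Neoproterozoic, Mesoproterozoic, Paleoproterozoic, Neoarchean.
Oldest start 2800 minus youngest end 0 gives 2800 Myr overall.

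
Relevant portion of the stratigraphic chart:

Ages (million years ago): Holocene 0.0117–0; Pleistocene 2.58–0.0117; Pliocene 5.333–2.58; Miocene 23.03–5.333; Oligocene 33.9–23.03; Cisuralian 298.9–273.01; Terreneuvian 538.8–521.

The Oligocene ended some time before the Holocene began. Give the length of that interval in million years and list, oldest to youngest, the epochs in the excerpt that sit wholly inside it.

23.0183 million years; Miocene, Pliocene, Pleistocene

The Oligocene closes at 23.03 Ma and the Holocene opens at 0.0117 Ma, so the interval is 23.03 − 0.0117 = 23.0183 Myr.
An epoch fits inside if it starts at or after 23.03 Ma and ends at or before 0.0117 Ma; oldest first that gives Miocene, Pliocene, Pleistocene.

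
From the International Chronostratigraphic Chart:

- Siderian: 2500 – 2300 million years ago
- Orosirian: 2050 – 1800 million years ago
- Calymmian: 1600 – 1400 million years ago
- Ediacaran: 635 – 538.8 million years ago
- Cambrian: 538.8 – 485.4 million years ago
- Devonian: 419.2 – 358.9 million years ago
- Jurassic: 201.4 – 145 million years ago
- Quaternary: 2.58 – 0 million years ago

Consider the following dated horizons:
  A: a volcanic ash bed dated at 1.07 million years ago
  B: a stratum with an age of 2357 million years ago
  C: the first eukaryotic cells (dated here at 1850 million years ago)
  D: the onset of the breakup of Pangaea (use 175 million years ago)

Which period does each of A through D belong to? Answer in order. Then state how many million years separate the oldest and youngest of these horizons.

A: 1.07 Ma lies in 2.58–0 Ma, so Quaternary.
B: 2357 Ma lies in 2500–2300 Ma, so Siderian.
C: 1850 Ma lies in 2050–1800 Ma, so Orosirian.
D: 175 Ma lies in 201.4–145 Ma, so Jurassic.
Oldest = 2357 Ma, youngest = 1.07 Ma → span 2355.93 Myr.

A — Quaternary; B — Siderian; C — Orosirian; D — Jurassic; span 2355.93 million years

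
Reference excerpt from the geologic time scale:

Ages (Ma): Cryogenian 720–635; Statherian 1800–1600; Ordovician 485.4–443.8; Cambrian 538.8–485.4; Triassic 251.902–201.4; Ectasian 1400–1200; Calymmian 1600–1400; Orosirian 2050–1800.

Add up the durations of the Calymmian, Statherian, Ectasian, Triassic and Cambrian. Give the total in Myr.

703.902 million years

Duration is start − end for each: (1600 − 1400) + (1800 − 1600) + (1400 − 1200) + (251.902 − 201.4) + (538.8 − 485.4).
That is 200 + 200 + 200 + 50.502 + 53.4, which totals 703.902 million years.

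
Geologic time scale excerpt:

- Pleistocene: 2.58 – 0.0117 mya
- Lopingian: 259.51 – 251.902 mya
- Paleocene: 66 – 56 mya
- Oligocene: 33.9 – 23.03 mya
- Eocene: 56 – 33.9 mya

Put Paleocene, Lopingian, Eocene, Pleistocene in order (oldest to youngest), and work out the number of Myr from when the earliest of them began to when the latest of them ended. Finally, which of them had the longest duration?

Start ages (Ma): Lopingian 259.51, Paleocene 66, Eocene 56, Pleistocene 2.58.
Ordered oldest to youngest: Lopingian, Paleocene, Eocene, Pleistocene.
Span = 259.51 − 0.0117 = 259.4983 Myr.
Durations: Pleistocene 2.5683, Paleocene 10, Eocene 22.1, Lopingian 7.608 → longest is Eocene (22.1 Myr).

Lopingian, Paleocene, Eocene, Pleistocene; total span 259.4983 Myr; longest is Eocene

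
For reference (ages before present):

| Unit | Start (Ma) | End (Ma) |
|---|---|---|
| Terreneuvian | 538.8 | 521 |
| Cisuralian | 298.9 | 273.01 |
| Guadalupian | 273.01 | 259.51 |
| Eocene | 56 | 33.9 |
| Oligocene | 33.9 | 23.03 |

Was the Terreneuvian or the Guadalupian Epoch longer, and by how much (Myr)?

Terreneuvian: 538.8 − 521 = 17.8 Myr.
Guadalupian: 273.01 − 259.51 = 13.5 Myr.
Difference: 17.8 − 13.5 = 4.3 Myr, so the Terreneuvian was longer.

Terreneuvian, by 4.3 million years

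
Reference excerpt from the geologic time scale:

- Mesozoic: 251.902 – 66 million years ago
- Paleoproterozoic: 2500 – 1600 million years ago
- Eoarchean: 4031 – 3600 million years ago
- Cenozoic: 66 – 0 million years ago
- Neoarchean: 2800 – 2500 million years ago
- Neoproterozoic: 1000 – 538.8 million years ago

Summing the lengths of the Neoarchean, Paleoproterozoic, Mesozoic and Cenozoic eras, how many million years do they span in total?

1451.902 million years

Duration is start − end for each: (2800 − 2500) + (2500 − 1600) + (251.902 − 66) + (66 − 0).
That is 300 + 900 + 185.902 + 66, which totals 1451.902 million years.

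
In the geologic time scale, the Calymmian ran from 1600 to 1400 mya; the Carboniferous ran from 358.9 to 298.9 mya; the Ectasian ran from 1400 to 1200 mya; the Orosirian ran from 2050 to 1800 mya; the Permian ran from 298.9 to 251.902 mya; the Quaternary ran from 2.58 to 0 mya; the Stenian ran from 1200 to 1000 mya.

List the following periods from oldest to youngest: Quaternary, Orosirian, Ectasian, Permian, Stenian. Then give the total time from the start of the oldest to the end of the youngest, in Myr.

Start ages (Ma): Orosirian 2050, Ectasian 1400, Stenian 1200, Permian 298.9, Quaternary 2.58.
Ordered oldest to youngest: Orosirian, Ectasian, Stenian, Permian, Quaternary.
Span = 2050 − 0 = 2050 Myr.

Orosirian, Ectasian, Stenian, Permian, Quaternary; total span 2050 Myr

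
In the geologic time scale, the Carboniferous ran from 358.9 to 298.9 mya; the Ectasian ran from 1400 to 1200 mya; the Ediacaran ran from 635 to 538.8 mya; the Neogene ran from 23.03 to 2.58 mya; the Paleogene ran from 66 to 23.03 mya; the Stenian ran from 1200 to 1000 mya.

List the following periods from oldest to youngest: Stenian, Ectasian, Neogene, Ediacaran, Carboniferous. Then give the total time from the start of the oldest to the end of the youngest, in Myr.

Ectasian, Stenian, Ediacaran, Carboniferous, Neogene; total span 1397.42 Myr

From the excerpt: Stenian 1200–1000; Ectasian 1400–1200; Neogene 23.03–2.58; Ediacaran 635–538.8; Carboniferous 358.9–298.9 (Ma).
Larger Ma is earlier, so the oldest is Ectasian and the youngest is Neogene; oldest to youngest: Ectasian, Stenian, Ediacaran, Carboniferous, Neogene.
Oldest start 1400 minus youngest end 2.58 gives 1397.42 Myr overall.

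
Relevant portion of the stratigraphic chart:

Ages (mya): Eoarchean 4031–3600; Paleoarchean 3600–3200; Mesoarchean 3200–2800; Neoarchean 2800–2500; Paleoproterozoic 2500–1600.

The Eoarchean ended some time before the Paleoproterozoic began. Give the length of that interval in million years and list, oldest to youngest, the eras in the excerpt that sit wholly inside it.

1100 million years; Paleoarchean, Mesoarchean, Neoarchean

The Eoarchean closes at 3600 Ma and the Paleoproterozoic opens at 2500 Ma, so the interval is 3600 − 2500 = 1100 Myr.
An era fits inside if it starts at or after 3600 Ma and ends at or before 2500 Ma; oldest first that gives Paleoarchean, Mesoarchean, Neoarchean.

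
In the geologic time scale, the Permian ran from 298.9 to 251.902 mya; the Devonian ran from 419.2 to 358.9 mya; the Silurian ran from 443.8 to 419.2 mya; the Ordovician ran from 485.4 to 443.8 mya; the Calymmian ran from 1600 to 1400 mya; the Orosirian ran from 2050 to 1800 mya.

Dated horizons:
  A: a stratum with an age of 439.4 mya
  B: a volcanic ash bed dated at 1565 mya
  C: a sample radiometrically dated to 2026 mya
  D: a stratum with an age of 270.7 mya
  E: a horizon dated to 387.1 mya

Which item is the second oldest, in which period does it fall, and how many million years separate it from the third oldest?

Sorted oldest-first by Ma: C (2026), B (1565), A (439.4), E (387.1), D (270.7).
The second oldest is B at 1565 Ma, which lies in 1600–1400 Ma: the Calymmian.
The third oldest is A at 439.4 Ma; separation = |1565 − 439.4| = 1125.6 Myr.

B, in the Calymmian; 1125.6 million years to A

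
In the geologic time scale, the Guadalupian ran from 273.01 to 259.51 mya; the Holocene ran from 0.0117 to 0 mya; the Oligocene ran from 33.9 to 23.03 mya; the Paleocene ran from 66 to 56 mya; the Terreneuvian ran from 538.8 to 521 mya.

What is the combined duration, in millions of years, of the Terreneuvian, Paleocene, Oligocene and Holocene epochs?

Duration is start − end for each: (538.8 − 521) + (66 − 56) + (33.9 − 23.03) + (0.0117 − 0).
That is 17.8 + 10 + 10.87 + 0.0117, which totals 38.6817 million years.

38.6817 million years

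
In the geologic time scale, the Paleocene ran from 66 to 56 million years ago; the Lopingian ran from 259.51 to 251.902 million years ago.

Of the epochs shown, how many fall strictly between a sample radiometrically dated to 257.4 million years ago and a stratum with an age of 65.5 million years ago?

Checking each listed span, none has both start < 257.4 Ma and end > 65.5 Ma — every epoch straddles one of the two dates or lies outside them — so the count is 0.

0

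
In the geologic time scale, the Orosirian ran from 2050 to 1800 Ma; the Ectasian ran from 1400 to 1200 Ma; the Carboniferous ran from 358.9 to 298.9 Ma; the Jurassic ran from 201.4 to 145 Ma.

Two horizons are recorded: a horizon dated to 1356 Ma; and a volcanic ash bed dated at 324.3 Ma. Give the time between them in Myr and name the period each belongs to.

Elapsed time: 1356 − 324.3 = 1031.7 Myr.
1356 Ma lies within 1400–1200 Ma: Ectasian.
324.3 Ma lies within 358.9–298.9 Ma: Carboniferous.

1031.7 million years apart; the first in the Ectasian, the second in the Carboniferous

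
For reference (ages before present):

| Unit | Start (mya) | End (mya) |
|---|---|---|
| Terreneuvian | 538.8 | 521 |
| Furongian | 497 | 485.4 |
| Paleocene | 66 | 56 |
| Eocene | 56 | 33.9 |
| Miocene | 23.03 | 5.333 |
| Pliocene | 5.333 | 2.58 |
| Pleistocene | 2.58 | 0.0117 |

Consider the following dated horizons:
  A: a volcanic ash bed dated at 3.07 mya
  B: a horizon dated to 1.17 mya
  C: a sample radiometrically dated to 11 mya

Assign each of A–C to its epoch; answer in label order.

A — Pliocene; B — Pleistocene; C — Miocene

Match each age against the start–end ranges in the excerpt: A = 3.07 Ma → Pliocene (5.333–2.58); B = 1.17 Ma → Pleistocene (2.58–0.0117); C = 11 Ma → Miocene (23.03–5.333).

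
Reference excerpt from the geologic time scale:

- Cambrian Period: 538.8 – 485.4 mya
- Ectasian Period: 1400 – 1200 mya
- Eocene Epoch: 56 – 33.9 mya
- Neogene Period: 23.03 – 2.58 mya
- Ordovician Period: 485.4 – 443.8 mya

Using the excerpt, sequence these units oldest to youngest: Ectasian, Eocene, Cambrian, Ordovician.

Ectasian, Cambrian, Ordovician, Eocene

The oldest of these is Ectasian (starts 1400 Ma) and the youngest is Eocene (ends 33.9 Ma).
In between, by decreasing start age: Cambrian (538.8), Ordovician (485.4).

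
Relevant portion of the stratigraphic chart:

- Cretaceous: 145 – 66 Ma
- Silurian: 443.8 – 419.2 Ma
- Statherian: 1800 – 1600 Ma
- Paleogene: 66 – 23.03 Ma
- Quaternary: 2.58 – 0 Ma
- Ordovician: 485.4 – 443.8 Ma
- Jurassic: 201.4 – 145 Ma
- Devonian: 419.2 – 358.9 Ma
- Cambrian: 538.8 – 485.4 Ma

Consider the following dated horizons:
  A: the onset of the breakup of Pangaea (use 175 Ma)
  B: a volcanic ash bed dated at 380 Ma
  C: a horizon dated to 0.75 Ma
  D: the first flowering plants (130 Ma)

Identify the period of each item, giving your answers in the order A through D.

A — Jurassic; B — Devonian; C — Quaternary; D — Cretaceous

A: 175 Ma lies in 201.4–145 Ma, so Jurassic.
B: 380 Ma lies in 419.2–358.9 Ma, so Devonian.
C: 0.75 Ma lies in 2.58–0 Ma, so Quaternary.
D: 130 Ma lies in 145–66 Ma, so Cretaceous.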